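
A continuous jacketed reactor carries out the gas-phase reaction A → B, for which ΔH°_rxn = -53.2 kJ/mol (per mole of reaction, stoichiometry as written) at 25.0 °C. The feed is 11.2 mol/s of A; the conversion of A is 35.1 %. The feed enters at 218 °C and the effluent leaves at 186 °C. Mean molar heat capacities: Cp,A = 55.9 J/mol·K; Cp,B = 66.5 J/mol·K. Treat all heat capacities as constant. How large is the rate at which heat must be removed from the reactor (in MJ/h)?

Q_out = 801 MJ/h

Extent of reaction ξ = 0.351 × 11.2 = 3.9312 mol/s
Reaction term: ξ·ΔH°_rxn = 3.9312 × -53.2 = -209.14 kJ/s
Sensible, feed 218→25 °C: -120.83 kJ/s
Outlet flows (mol/s): A 7.2688, B 3.9312
Sensible, products 25→186 °C: 107.51 kJ/s
Q = ΔH = -222.47 kJ/s = -222.47 kW
Heat removed = 800.88 MJ/h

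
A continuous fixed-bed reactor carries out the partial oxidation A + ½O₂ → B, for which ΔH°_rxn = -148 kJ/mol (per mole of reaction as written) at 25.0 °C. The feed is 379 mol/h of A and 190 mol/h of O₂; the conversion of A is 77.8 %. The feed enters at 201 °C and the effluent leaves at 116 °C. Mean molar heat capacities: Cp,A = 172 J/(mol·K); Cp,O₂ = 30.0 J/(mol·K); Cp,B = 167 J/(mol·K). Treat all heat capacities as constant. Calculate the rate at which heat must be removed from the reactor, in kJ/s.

Q_out = 13.9 kJ/s

Extent of reaction ξ = 0.778 × 379 = 294.86 mol/h
Reaction term: ξ·ΔH°_rxn = 294.86 × -148 = -43640 kJ/h
Sensible, feed 201→25 °C: -12476 kJ/h
Outlet flows (mol/h): A 84.138, O₂ 42.569, B 294.86
Sensible, products 25→116 °C: 5914.2 kJ/h
Q = ΔH = -50202 kJ/h = -13.945 kW
Heat removed = 13.945 kJ/s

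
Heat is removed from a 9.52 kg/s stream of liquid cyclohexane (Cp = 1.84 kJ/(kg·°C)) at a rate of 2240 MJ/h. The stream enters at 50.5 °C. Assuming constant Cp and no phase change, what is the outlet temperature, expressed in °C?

Q = 2240 MJ/h = 622.22 kJ/s
ΔT = Q/(ṁ·Cp) = 622.22/(9.52×1.84) = 35.521 K
T_out = 50.5 − 35.521 = 14.979 °C

T_out = 15.0 °C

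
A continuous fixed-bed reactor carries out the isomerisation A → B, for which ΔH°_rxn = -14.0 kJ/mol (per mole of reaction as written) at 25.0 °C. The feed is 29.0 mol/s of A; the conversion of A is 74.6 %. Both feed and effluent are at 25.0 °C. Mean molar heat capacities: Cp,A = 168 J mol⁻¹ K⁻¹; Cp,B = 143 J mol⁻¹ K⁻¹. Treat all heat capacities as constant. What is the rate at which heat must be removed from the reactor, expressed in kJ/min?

Extent of reaction ξ = 0.746 × 29.0 = 21.634 mol/s
Reaction term: ξ·ΔH°_rxn = 21.634 × -14.0 = -302.88 kJ/s
Q = ΔH = -302.88 kJ/s = -302.88 kW
Heat removed = 18173 kJ/min

Q_out = 18200 kJ/min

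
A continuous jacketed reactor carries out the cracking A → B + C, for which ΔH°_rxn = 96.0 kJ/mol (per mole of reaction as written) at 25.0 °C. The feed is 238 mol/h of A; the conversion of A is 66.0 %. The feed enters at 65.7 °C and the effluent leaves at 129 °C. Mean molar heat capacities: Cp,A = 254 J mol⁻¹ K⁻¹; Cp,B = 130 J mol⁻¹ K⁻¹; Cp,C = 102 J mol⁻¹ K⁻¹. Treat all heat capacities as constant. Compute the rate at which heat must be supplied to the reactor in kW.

Q_in = 5.15 kW

Extent of reaction ξ = 0.660 × 238 = 157.08 mol/h
Reaction term: ξ·ΔH°_rxn = 157.08 × 96.0 = 15080 kJ/h
Sensible, feed 65.7→25 °C: -2460.4 kJ/h
Outlet flows (mol/h): A 80.92, B 157.08, C 157.08
Sensible, products 25→129 °C: 5927.6 kJ/h
Q = ΔH = 18547 kJ/h = 5.1519 kW
Heat supplied = 5.1519 kW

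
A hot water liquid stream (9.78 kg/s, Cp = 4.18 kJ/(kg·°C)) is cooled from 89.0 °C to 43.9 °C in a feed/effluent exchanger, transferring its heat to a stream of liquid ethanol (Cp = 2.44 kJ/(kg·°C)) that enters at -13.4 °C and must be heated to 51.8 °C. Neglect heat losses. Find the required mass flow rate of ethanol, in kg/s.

Heat released by hot stream: Q = 9.78 × 4.18 × (89.0 − 43.9) = 1843.7 kJ/s
Energy balance on cold side (adiabatic exchanger): Q = ṁ_c·Cp_c·(T_c,out − T_c,in)
ṁ_c = 1843.7 / [2.44 × (51.8 − -13.4)] = 11.589 kg/s

ṁ_c = 11.6 kg/s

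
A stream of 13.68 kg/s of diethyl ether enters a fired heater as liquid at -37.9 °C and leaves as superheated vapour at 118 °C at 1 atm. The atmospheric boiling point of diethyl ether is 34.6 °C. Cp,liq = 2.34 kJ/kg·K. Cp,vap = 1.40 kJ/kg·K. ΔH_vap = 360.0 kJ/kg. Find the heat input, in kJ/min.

Q = 531000 kJ/min

liquid -37.9→34.6 °C: 169.65 kJ/kg
vaporisation at 34.6 °C: 360 kJ/kg
vapour 34.6→118 °C: 116.76 kJ/kg
Δh = 169.65 + 360 + 116.76 = 646.41 kJ/kg
Q = ṁ·Δh = 13.68 kg/s × 646.41 kJ/kg = 8842.9 kJ/s
|Q| = 8842.9 kW = 530570 kJ/min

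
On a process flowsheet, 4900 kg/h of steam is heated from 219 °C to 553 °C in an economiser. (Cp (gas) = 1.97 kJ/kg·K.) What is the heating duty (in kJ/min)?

Q = ṁ·Cp·ΔT = 4900 × 1.97 × (553 − 219) = 3.2241e+06 kJ/h
Converting: 3.2241e+06 / 3600 s = 895.58 kW
Heating duty = 53735 kJ/min

Q = 53700 kJ/min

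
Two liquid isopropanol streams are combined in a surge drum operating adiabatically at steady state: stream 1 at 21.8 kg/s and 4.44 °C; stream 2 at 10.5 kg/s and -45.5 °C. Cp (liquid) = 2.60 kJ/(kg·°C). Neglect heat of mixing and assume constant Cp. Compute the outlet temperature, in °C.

T_out = -11.8 °C

No heat crosses the boundary, so H_out = H_in.
T_out = Σ ṁᵢCp,ᵢTᵢ / Σ ṁᵢCp,ᵢ
      = -990.49 / 83.98 = -11.794 °C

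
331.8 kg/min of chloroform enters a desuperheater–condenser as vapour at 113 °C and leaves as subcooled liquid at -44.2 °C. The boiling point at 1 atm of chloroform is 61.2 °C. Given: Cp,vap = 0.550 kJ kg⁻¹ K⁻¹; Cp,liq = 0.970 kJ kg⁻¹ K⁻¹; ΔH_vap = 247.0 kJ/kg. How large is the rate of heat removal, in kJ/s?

Q_c = 2090 kJ/s

vapour 113→61.2 °C: -28.49 kJ/kg
condensation at 61.2 °C: -247 kJ/kg
liquid 61.2→-44.2 °C: -102.24 kJ/kg
Δh = -28.49 + -247 + -102.24 = -377.73 kJ/kg
Q = ṁ·Δh = 331.8 kg/min × -377.73 kJ/kg = -125330 kJ/min
|Q| = 2088.8 kW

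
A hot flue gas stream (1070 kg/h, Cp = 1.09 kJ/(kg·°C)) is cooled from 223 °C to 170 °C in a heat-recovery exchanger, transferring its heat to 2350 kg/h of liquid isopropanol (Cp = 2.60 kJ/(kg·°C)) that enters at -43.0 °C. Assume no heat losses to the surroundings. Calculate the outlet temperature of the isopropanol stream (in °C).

Heat released by hot stream: Q = 1070 × 1.09 × (223 − 170) = 61814 kJ/h
Energy balance on cold side (adiabatic exchanger): Q = ṁ_c·Cp_c·(T_c,out − T_c,in)
T_c,out = -43.0 + 61814/(2350 × 2.60) = -32.883 °C

T_c,out = -32.9 °C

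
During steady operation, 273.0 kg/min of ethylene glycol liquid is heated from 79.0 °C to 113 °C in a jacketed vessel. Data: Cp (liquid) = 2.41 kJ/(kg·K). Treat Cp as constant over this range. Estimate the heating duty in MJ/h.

Q = 1340 MJ/h

Q = ṁ·Cp·ΔT = 273.0 × 2.41 × (113 − 79.0) = 22370 kJ/min
Converting: 22370 / 60 s = 372.83 kW
Heating duty = 1342.2 MJ/h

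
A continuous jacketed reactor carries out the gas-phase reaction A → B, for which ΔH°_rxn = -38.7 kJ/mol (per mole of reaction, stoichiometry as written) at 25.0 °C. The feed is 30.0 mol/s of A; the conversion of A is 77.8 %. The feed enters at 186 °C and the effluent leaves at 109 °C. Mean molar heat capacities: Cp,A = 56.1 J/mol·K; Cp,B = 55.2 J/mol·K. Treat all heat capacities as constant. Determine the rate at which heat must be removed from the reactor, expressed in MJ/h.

Extent of reaction ξ = 0.778 × 30.0 = 23.34 mol/s
Reaction term: ξ·ΔH°_rxn = 23.34 × -38.7 = -903.26 kJ/s
Sensible, feed 186→25 °C: -270.96 kJ/s
Outlet flows (mol/s): A 6.66, B 23.34
Sensible, products 25→109 °C: 139.61 kJ/s
Q = ΔH = -1034.6 kJ/s = -1034.6 kW
Heat removed = 3724.6 MJ/h

Q_out = 3720 MJ/h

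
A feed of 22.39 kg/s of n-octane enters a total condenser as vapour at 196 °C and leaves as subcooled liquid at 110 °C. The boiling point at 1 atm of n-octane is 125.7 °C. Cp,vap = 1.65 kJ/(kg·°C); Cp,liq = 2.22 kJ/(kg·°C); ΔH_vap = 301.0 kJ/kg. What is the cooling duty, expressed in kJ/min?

Q_c = 607000 kJ/min

vapour 196→125.7 °C: -115.99 kJ/kg
condensation at 125.7 °C: -301 kJ/kg
liquid 125.7→110 °C: -34.854 kJ/kg
Δh = -115.99 + -301 + -34.854 = -451.85 kJ/kg
Q = ṁ·Δh = 22.39 kg/s × -451.85 kJ/kg = -10117 kJ/s
|Q| = 10117 kW = 607010 kJ/min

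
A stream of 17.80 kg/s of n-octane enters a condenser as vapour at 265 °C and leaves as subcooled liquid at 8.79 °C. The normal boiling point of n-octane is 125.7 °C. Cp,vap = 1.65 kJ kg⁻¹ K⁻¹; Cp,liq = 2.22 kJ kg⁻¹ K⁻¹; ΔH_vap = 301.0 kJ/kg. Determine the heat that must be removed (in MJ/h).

Q_c = 50600 MJ/h

vapour 265→125.7 °C: -229.84 kJ/kg
condensation at 125.7 °C: -301 kJ/kg
liquid 125.7→8.79 °C: -259.54 kJ/kg
Δh = -229.84 + -301 + -259.54 = -790.39 kJ/kg
Q = ṁ·Δh = 17.80 kg/s × -790.39 kJ/kg = -14069 kJ/s
|Q| = 14069 kW = 50648 MJ/h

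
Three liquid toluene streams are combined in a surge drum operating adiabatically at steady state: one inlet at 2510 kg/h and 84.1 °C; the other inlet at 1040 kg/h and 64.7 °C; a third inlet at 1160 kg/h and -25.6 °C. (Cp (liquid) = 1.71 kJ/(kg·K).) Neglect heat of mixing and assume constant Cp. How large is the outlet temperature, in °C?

T_out = 52.8 °C

Adiabatic, steady state ⇒ Σ ṁᵢCp,ᵢ(T_out − Tᵢ) = 0
Σ ṁᵢCp,ᵢTᵢ = 2510×1.71×84.1 + 1040×1.71×64.7 + 1160×1.71×-25.6 = 425250
Σ ṁᵢCp,ᵢ = 2510×1.71 + 1040×1.71 + 1160×1.71 = 8054.1
T_out = 425250 / 8054.1 = 52.799 °C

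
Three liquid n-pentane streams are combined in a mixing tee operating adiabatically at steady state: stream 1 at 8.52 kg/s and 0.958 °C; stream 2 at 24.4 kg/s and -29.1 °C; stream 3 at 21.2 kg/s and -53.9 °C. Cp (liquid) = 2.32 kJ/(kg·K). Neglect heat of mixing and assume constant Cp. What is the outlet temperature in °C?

T_out = -34.1 °C

No heat crosses the boundary, so H_out = H_in.
Σ ṁᵢCp,ᵢTᵢ = 8.52×2.32×0.958 + 24.4×2.32×-29.1 + 21.2×2.32×-53.9 = -4279.4
Σ ṁᵢCp,ᵢ = 8.52×2.32 + 24.4×2.32 + 21.2×2.32 = 125.56
T_out = -4279.4 / 125.56 = -34.083 °C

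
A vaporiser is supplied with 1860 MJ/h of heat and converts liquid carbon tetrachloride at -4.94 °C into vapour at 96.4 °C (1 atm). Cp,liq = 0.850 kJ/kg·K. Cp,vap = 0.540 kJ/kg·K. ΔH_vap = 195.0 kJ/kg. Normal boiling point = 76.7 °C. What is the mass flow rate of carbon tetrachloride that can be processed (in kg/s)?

Δh = 0.850×(76.7−-4.94) + 195.0 + 0.540×(96.4−76.7) = 275.03 kJ/kg
Q = 1860 MJ/h = 516.67 kJ/s = 516.67 kJ/s
ṁ = Q/Δh = 516.67 / 275.03 = 1.8786 kg/s

ṁ = 1.88 kg/s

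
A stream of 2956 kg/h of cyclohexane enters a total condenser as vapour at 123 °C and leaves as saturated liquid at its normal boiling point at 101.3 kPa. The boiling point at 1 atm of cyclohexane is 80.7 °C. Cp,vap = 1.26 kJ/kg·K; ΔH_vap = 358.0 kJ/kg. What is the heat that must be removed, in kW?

vapour 123→80.7 °C: -53.298 kJ/kg
condensation at 80.7 °C: -358 kJ/kg
Δh = -53.298 + -358 = -411.3 kJ/kg
Q = ṁ·Δh = 2956 kg/h × -411.3 kJ/kg = -1.2158e+06 kJ/h
|Q| = 337.72 kW

Q_c = 338 kW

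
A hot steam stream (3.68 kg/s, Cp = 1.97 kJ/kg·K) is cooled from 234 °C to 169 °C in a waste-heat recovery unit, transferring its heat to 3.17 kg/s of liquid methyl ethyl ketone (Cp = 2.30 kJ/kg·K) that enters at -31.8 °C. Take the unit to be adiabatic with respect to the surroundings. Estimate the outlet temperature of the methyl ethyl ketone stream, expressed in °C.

Heat released by hot stream: Q = 3.68 × 1.97 × (234 − 169) = 471.22 kJ/s
Energy balance on cold side (adiabatic exchanger): Q = ṁ_c·Cp_c·(T_c,out − T_c,in)
T_c,out = -31.8 + 471.22/(3.17 × 2.30) = 32.831 °C

T_c,out = 32.8 °C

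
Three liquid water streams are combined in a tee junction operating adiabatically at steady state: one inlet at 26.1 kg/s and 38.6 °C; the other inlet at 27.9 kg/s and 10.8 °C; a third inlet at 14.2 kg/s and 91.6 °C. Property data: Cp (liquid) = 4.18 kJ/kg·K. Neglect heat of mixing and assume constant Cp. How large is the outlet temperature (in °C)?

Energy balance with Q = 0: Σ ṁᵢCp,ᵢ(T_out − Tᵢ) = 0
T_out = Σ ṁᵢCp,ᵢTᵢ / Σ ṁᵢCp,ᵢ
      = 10908 / 285.08 = 38.262 °C

T_out = 38.3 °C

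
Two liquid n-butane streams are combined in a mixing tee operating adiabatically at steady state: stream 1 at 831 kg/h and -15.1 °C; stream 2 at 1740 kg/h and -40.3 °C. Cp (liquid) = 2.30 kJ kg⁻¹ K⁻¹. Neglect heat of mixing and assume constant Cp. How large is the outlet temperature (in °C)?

T_out = -32.2 °C

Energy balance with Q = 0: Σ ṁᵢCp,ᵢ(T_out − Tᵢ) = 0
Σ ṁᵢCp,ᵢTᵢ = 831×2.30×-15.1 + 1740×2.30×-40.3 = -190140
Σ ṁᵢCp,ᵢ = 831×2.30 + 1740×2.30 = 5913.3
T_out = -190140 / 5913.3 = -32.155 °C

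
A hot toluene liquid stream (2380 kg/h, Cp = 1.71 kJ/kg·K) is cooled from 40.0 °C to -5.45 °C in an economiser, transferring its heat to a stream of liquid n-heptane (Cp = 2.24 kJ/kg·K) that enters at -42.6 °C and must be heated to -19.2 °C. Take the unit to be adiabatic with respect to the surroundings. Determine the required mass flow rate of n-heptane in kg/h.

ṁ_c = 3530 kg/h

Heat released by hot stream: Q = 2380 × 1.71 × (40.0 − -5.45) = 184970 kJ/h
Energy balance on cold side (adiabatic exchanger): Q = ṁ_c·Cp_c·(T_c,out − T_c,in)
ṁ_c = 184970 / [2.24 × (-19.2 − -42.6)] = 3528.9 kg/h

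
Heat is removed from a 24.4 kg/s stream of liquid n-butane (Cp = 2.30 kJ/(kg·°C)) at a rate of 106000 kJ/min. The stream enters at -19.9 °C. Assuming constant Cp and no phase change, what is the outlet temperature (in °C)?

T_out = -51.4 °C

Q = 106000 kJ/min = 1766.7 kJ/s
ΔT = Q/(ṁ·Cp) = 1766.7/(24.4×2.30) = 31.48 K
T_out = -19.9 − 31.48 = -51.38 °C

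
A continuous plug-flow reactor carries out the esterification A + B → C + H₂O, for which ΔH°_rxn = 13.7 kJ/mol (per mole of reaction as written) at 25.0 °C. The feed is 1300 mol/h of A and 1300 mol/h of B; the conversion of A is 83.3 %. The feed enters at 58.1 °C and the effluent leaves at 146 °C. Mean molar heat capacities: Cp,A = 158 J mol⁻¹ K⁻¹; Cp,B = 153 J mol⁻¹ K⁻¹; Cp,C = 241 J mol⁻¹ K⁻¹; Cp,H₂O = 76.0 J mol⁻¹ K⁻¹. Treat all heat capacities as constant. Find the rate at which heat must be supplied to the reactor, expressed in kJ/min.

Q_in = 853 kJ/min

Extent of reaction ξ = 0.833 × 1300 = 1082.9 mol/h
Reaction term: ξ·ΔH°_rxn = 1082.9 × 13.7 = 14836 kJ/h
Sensible, feed 58.1→25 °C: -13382 kJ/h
Outlet flows (mol/h): A 217.1, B 217.1, C 1082.9, H₂O 1082.9
Sensible, products 25→146 °C: 49706 kJ/h
Q = ΔH = 51160 kJ/h = 14.211 kW
Heat supplied = 852.66 kJ/min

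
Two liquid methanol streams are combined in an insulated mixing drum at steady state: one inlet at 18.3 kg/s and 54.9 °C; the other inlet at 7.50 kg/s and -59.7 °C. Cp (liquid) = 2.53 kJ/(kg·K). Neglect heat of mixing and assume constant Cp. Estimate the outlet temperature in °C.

Adiabatic, steady state ⇒ Σ ṁᵢCp,ᵢ(T_out − Tᵢ) = 0
Σ ṁᵢCp,ᵢTᵢ = 18.3×2.53×54.9 + 7.50×2.53×-59.7 = 1409
Σ ṁᵢCp,ᵢ = 18.3×2.53 + 7.50×2.53 = 65.274
T_out = 1409 / 65.274 = 21.586 °C

T_out = 21.6 °C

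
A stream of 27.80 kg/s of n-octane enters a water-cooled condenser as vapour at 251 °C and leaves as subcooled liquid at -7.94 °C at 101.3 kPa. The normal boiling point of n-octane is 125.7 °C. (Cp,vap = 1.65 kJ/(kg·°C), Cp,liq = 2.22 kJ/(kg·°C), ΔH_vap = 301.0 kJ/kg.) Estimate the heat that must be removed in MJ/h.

vapour 251→125.7 °C: -206.74 kJ/kg
condensation at 125.7 °C: -301 kJ/kg
liquid 125.7→-7.94 °C: -296.68 kJ/kg
Δh = -206.74 + -301 + -296.68 = -804.43 kJ/kg
Q = ṁ·Δh = 27.80 kg/s × -804.43 kJ/kg = -22363 kJ/s
|Q| = 22363 kW = 80507 MJ/h

Q_c = 80500 MJ/h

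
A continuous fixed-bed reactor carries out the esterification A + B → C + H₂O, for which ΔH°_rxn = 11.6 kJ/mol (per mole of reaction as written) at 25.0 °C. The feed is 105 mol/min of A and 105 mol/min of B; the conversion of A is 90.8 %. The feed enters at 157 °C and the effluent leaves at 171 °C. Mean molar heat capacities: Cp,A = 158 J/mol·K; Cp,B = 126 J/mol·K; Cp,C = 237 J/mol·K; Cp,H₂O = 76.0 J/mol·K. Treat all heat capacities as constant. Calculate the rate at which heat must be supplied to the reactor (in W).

Extent of reaction ξ = 0.908 × 105 = 95.34 mol/min
Reaction term: ξ·ΔH°_rxn = 95.34 × 11.6 = 1105.9 kJ/min
Sensible, feed 157→25 °C: -3936.2 kJ/min
Outlet flows (mol/min): A 9.66, B 9.66, C 95.34, H₂O 95.34
Sensible, products 25→171 °C: 4757.4 kJ/min
Q = ΔH = 1927.1 kJ/min = 32.118 kW
Heat supplied = 32118 W

Q_in = 32100 W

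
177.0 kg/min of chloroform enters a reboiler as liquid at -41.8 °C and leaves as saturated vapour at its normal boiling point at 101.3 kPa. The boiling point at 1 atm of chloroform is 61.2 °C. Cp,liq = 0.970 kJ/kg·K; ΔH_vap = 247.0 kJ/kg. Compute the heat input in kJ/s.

Q = 1020 kJ/s

liquid -41.8→61.2 °C: 99.91 kJ/kg
vaporisation at 61.2 °C: 247 kJ/kg
Δh = 99.91 + 247 = 346.91 kJ/kg
Q = ṁ·Δh = 177.0 kg/min × 346.91 kJ/kg = 61403 kJ/min
|Q| = 1023.4 kW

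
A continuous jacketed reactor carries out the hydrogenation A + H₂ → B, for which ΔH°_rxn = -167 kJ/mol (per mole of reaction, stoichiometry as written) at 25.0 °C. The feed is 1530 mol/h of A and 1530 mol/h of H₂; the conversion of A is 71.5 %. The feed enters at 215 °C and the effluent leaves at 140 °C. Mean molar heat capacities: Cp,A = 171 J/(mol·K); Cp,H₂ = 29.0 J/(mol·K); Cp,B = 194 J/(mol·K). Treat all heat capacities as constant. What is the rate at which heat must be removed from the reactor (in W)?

Extent of reaction ξ = 0.715 × 1530 = 1094 mol/h
Reaction term: ξ·ΔH°_rxn = 1094 × -167 = -182690 kJ/h
Sensible, feed 215→25 °C: -58140 kJ/h
Outlet flows (mol/h): A 436.05, H₂ 436.05, B 1094
Sensible, products 25→140 °C: 34435 kJ/h
Q = ΔH = -206390 kJ/h = -57.332 kW
Heat removed = 57332 W

Q_out = 57300 W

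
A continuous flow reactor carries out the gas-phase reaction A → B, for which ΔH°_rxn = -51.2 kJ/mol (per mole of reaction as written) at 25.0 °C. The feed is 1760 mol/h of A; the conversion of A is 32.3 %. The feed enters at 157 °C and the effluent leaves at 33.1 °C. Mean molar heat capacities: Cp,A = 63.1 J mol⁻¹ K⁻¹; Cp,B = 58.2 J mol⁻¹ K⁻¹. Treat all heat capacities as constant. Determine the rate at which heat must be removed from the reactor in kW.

Q_out = 11.9 kW

Extent of reaction ξ = 0.323 × 1760 = 568.48 mol/h
Reaction term: ξ·ΔH°_rxn = 568.48 × -51.2 = -29106 kJ/h
Sensible, feed 157→25 °C: -14659 kJ/h
Outlet flows (mol/h): A 1191.5, B 568.48
Sensible, products 25→33.1 °C: 876.99 kJ/h
Q = ΔH = -42889 kJ/h = -11.913 kW
Heat removed = 11.913 kW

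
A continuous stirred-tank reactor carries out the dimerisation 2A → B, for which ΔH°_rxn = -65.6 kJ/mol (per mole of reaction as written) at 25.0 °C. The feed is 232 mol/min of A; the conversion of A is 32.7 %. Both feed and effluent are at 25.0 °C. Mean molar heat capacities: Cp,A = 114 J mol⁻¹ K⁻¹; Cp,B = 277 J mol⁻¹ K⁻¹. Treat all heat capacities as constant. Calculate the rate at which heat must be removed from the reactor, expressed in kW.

Q_out = 41.5 kW

Extent of reaction ξ = 0.327 × 232 / 2 = 37.932 mol/min
Reaction term: ξ·ΔH°_rxn = 37.932 × -65.6 = -2488.3 kJ/min
Q = ΔH = -2488.3 kJ/min = -41.472 kW
Heat removed = 41.472 kW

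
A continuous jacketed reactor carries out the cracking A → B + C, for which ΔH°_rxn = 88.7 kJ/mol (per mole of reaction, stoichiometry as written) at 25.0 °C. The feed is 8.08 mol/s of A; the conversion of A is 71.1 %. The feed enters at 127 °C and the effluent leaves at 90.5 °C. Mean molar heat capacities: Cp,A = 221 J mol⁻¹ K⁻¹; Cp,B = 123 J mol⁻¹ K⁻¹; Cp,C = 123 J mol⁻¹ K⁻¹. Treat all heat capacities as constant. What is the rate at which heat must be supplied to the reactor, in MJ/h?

Q_in = 1630 MJ/h

Extent of reaction ξ = 0.711 × 8.08 = 5.7449 mol/s
Reaction term: ξ·ΔH°_rxn = 5.7449 × 88.7 = 509.57 kJ/s
Sensible, feed 127→25 °C: -182.14 kJ/s
Outlet flows (mol/s): A 2.3351, B 5.7449, C 5.7449
Sensible, products 25→90.5 °C: 126.37 kJ/s
Q = ΔH = 453.8 kJ/s = 453.8 kW
Heat supplied = 1633.7 MJ/h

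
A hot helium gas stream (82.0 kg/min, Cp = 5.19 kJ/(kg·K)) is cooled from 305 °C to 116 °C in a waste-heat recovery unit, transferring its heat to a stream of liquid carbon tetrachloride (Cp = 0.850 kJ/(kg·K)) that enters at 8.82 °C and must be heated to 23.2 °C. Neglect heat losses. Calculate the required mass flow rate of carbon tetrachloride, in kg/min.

ṁ_c = 6580 kg/min

Heat released by hot stream: Q = 82.0 × 5.19 × (305 − 116) = 80435 kJ/min
Energy balance on cold side (adiabatic exchanger): Q = ṁ_c·Cp_c·(T_c,out − T_c,in)
ṁ_c = 80435 / [0.850 × (23.2 − 8.82)] = 6580.6 kg/min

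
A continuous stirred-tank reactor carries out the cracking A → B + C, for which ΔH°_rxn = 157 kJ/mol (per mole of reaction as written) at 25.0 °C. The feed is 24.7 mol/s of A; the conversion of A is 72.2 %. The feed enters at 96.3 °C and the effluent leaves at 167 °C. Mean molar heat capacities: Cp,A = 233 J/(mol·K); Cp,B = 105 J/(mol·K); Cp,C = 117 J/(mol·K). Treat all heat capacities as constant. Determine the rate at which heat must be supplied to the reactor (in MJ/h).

Q_in = 11400 MJ/h

Extent of reaction ξ = 0.722 × 24.7 = 17.833 mol/s
Reaction term: ξ·ΔH°_rxn = 17.833 × 157 = 2799.8 kJ/s
Sensible, feed 96.3→25 °C: -410.34 kJ/s
Outlet flows (mol/s): A 6.8666, B 17.833, C 17.833
Sensible, products 25→167 °C: 789.37 kJ/s
Q = ΔH = 3178.9 kJ/s = 3178.9 kW
Heat supplied = 11444 MJ/h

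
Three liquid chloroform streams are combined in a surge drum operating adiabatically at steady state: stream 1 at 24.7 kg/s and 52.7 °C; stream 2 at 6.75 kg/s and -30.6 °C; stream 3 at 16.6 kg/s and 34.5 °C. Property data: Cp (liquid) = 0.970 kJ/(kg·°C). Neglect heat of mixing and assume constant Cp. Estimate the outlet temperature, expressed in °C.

No heat crosses the boundary, so H_out = H_in.
T_out = Σ ṁᵢCp,ᵢTᵢ / Σ ṁᵢCp,ᵢ
      = 1617.8 / 46.608 = 34.711 °C

T_out = 34.7 °C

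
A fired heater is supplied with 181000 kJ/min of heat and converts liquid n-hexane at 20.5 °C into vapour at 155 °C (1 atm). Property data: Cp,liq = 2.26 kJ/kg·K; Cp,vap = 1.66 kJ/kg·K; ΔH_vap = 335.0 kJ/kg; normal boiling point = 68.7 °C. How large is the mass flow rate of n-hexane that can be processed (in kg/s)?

ṁ = 5.14 kg/s

Δh = 2.26×(68.7−20.5) + 335.0 + 1.66×(155−68.7) = 587.19 kJ/kg
Q = 181000 kJ/min = 3016.7 kJ/s = 3016.7 kJ/s
ṁ = Q/Δh = 3016.7 / 587.19 = 5.1375 kg/s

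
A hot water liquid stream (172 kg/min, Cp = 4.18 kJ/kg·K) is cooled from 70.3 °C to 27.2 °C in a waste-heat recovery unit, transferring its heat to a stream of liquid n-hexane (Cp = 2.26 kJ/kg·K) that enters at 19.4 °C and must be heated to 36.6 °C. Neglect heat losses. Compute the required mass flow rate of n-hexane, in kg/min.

ṁ_c = 797 kg/min

Heat released by hot stream: Q = 172 × 4.18 × (70.3 − 27.2) = 30987 kJ/min
Energy balance on cold side (adiabatic exchanger): Q = ṁ_c·Cp_c·(T_c,out − T_c,in)
ṁ_c = 30987 / [2.26 × (36.6 − 19.4)] = 797.16 kg/min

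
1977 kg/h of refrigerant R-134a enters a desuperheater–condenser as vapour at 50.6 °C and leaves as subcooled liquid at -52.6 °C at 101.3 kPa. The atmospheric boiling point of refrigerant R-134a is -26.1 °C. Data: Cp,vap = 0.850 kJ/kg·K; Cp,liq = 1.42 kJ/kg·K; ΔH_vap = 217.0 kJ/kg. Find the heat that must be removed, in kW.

vapour 50.6→-26.1 °C: -65.195 kJ/kg
condensation at -26.1 °C: -217 kJ/kg
liquid -26.1→-52.6 °C: -37.63 kJ/kg
Δh = -65.195 + -217 + -37.63 = -319.82 kJ/kg
Q = ṁ·Δh = 1977 kg/h × -319.82 kJ/kg = -632290 kJ/h
|Q| = 175.64 kW

Q_c = 176 kW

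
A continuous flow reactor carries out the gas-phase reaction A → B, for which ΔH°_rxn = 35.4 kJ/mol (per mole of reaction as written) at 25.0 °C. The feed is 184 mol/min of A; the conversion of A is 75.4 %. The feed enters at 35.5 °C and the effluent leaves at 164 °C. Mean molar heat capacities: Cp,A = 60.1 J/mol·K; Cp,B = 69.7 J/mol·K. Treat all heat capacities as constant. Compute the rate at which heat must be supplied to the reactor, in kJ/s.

Extent of reaction ξ = 0.754 × 184 = 138.74 mol/min
Reaction term: ξ·ΔH°_rxn = 138.74 × 35.4 = 4911.3 kJ/min
Sensible, feed 35.5→25 °C: -116.11 kJ/min
Outlet flows (mol/min): A 45.264, B 138.74
Sensible, products 25→164 °C: 1722.2 kJ/min
Q = ΔH = 6517.4 kJ/min = 108.62 kW
Heat supplied = 108.62 kJ/s

Q_in = 109 kJ/s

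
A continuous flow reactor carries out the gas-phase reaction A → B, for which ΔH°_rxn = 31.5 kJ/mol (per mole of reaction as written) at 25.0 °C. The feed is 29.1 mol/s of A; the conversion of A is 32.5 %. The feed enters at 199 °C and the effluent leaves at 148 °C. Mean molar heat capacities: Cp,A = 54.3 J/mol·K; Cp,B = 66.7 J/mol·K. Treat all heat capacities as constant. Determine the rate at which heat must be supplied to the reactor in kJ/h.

Extent of reaction ξ = 0.325 × 29.1 = 9.4575 mol/s
Reaction term: ξ·ΔH°_rxn = 9.4575 × 31.5 = 297.91 kJ/s
Sensible, feed 199→25 °C: -274.94 kJ/s
Outlet flows (mol/s): A 19.642, B 9.4575
Sensible, products 25→148 °C: 208.78 kJ/s
Q = ΔH = 231.75 kJ/s = 231.75 kW
Heat supplied = 834300 kJ/h

Q_in = 834000 kJ/h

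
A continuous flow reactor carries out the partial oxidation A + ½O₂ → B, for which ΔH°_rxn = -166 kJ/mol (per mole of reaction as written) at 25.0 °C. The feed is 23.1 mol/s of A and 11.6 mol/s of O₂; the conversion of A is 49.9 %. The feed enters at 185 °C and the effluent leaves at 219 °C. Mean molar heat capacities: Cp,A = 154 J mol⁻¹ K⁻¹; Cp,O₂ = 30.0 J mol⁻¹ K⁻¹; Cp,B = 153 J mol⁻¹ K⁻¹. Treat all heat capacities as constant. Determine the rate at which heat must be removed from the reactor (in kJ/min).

Extent of reaction ξ = 0.499 × 23.1 = 11.527 mol/s
Reaction term: ξ·ΔH°_rxn = 11.527 × -166 = -1913.5 kJ/s
Sensible, feed 185→25 °C: -624.86 kJ/s
Outlet flows (mol/s): A 11.573, O₂ 5.8365, B 11.527
Sensible, products 25→219 °C: 721.87 kJ/s
Q = ΔH = -1816.5 kJ/s = -1816.5 kW
Heat removed = 108990 kJ/min

Q_out = 109000 kJ/min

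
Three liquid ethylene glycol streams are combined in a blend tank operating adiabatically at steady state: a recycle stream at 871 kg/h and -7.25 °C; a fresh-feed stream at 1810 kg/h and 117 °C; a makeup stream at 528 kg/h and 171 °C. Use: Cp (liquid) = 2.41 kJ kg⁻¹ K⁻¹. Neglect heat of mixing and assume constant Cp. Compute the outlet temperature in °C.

No heat crosses the boundary, so H_out = H_in.
T_out = Σ ṁᵢCp,ᵢTᵢ / Σ ṁᵢCp,ᵢ
      = 712740 / 7733.7 = 92.161 °C

T_out = 92.2 °C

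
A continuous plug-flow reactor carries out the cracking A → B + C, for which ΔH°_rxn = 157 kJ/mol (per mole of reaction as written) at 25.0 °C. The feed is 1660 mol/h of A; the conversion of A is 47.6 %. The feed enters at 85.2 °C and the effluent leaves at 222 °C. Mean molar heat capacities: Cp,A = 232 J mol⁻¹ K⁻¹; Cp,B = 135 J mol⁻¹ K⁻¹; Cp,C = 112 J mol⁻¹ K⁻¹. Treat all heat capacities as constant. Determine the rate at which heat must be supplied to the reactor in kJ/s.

Q_in = 49.7 kJ/s

Extent of reaction ξ = 0.476 × 1660 = 790.16 mol/h
Reaction term: ξ·ΔH°_rxn = 790.16 × 157 = 124060 kJ/h
Sensible, feed 85.2→25 °C: -23184 kJ/h
Outlet flows (mol/h): A 869.84, B 790.16, C 790.16
Sensible, products 25→222 °C: 78204 kJ/h
Q = ΔH = 179070 kJ/h = 49.743 kW
Heat supplied = 49.743 kJ/s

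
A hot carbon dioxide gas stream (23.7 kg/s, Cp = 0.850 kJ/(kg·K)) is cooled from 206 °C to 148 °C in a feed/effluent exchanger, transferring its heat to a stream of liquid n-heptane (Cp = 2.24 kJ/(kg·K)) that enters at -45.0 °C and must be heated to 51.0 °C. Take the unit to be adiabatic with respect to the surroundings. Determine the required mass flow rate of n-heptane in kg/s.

Heat released by hot stream: Q = 23.7 × 0.850 × (206 − 148) = 1168.4 kJ/s
Energy balance on cold side (adiabatic exchanger): Q = ṁ_c·Cp_c·(T_c,out − T_c,in)
ṁ_c = 1168.4 / [2.24 × (51.0 − -45.0)] = 5.4335 kg/s

ṁ_c = 5.43 kg/s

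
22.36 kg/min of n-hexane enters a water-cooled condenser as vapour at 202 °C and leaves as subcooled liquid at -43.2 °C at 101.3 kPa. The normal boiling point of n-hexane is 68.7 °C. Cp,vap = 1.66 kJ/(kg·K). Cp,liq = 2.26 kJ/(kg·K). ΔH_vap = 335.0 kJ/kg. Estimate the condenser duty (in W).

vapour 202→68.7 °C: -221.28 kJ/kg
condensation at 68.7 °C: -335 kJ/kg
liquid 68.7→-43.2 °C: -252.89 kJ/kg
Δh = -221.28 + -335 + -252.89 = -809.17 kJ/kg
Q = ṁ·Δh = 22.36 kg/min × -809.17 kJ/kg = -18093 kJ/min
|Q| = 301.55 kW = 301550 W

Q_c = 302000 W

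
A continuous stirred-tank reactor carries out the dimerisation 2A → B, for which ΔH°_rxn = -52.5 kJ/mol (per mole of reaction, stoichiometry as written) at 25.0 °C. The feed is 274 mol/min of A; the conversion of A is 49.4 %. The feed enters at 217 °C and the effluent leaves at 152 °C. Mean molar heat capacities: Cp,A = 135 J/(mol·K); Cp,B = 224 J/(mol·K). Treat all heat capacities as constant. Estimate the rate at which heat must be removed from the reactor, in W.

Extent of reaction ξ = 0.494 × 274 / 2 = 67.678 mol/min
Reaction term: ξ·ΔH°_rxn = 67.678 × -52.5 = -3553.1 kJ/min
Sensible, feed 217→25 °C: -7102.1 kJ/min
Outlet flows (mol/min): A 138.64, B 67.678
Sensible, products 25→152 °C: 4302.4 kJ/min
Q = ΔH = -6352.8 kJ/min = -105.88 kW
Heat removed = 105880 W

Q_out = 106000 W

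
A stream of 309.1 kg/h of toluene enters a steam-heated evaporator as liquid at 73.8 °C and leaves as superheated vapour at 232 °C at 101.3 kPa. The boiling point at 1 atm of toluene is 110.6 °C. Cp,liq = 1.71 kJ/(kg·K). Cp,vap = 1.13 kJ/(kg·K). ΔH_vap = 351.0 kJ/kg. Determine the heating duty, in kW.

liquid 73.8→110.6 °C: 62.928 kJ/kg
vaporisation at 110.6 °C: 351 kJ/kg
vapour 110.6→232 °C: 137.18 kJ/kg
Δh = 62.928 + 351 + 137.18 = 551.11 kJ/kg
Q = ṁ·Δh = 309.1 kg/h × 551.11 kJ/kg = 170350 kJ/h
|Q| = 47.319 kW

Q = 47.3 kW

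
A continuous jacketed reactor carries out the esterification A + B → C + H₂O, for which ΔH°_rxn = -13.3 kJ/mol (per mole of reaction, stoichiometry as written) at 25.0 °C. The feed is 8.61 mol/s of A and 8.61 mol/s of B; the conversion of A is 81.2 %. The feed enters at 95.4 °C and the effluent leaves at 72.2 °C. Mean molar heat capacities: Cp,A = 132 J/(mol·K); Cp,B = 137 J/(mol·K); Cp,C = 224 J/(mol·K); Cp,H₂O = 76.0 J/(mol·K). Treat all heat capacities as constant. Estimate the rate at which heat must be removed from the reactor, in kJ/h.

Q_out = 491000 kJ/h

Extent of reaction ξ = 0.812 × 8.61 = 6.9913 mol/s
Reaction term: ξ·ΔH°_rxn = 6.9913 × -13.3 = -92.985 kJ/s
Sensible, feed 95.4→25 °C: -163.05 kJ/s
Outlet flows (mol/s): A 1.6187, B 1.6187, C 6.9913, H₂O 6.9913
Sensible, products 25→72.2 °C: 119.55 kJ/s
Q = ΔH = -136.49 kJ/s = -136.49 kW
Heat removed = 491360 kJ/h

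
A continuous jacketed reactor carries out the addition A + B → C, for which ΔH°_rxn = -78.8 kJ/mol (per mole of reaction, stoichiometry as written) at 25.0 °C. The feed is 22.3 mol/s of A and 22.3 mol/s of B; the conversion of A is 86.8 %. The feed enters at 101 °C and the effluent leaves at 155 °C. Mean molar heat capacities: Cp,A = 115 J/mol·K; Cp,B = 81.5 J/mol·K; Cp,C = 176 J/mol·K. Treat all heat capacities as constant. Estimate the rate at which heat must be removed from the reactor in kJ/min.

Q_out = 80400 kJ/min

Extent of reaction ξ = 0.868 × 22.3 = 19.356 mol/s
Reaction term: ξ·ΔH°_rxn = 19.356 × -78.8 = -1525.3 kJ/s
Sensible, feed 101→25 °C: -333.03 kJ/s
Outlet flows (mol/s): A 2.9436, B 2.9436, C 19.356
Sensible, products 25→155 °C: 518.07 kJ/s
Q = ΔH = -1340.2 kJ/s = -1340.2 kW
Heat removed = 80415 kJ/min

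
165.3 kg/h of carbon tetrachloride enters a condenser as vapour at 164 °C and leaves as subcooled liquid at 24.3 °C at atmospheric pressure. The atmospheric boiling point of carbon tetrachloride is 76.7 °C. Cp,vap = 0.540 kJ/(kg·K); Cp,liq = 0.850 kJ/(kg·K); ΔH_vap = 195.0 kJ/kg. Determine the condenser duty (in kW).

Q_c = 13.2 kW

vapour 164→76.7 °C: -47.142 kJ/kg
condensation at 76.7 °C: -195 kJ/kg
liquid 76.7→24.3 °C: -44.54 kJ/kg
Δh = -47.142 + -195 + -44.54 = -286.68 kJ/kg
Q = ṁ·Δh = 165.3 kg/h × -286.68 kJ/kg = -47389 kJ/h
|Q| = 13.163 kW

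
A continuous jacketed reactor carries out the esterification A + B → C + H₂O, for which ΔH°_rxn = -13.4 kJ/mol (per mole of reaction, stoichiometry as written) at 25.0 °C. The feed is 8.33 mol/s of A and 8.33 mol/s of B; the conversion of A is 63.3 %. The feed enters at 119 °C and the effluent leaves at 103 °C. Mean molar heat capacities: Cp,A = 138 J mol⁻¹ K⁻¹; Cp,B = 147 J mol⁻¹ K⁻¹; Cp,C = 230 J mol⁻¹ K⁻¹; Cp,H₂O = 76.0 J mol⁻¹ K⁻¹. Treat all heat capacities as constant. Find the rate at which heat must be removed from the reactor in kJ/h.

Q_out = 360000 kJ/h

Extent of reaction ξ = 0.633 × 8.33 = 5.2729 mol/s
Reaction term: ξ·ΔH°_rxn = 5.2729 × -13.4 = -70.657 kJ/s
Sensible, feed 119→25 °C: -223.16 kJ/s
Outlet flows (mol/s): A 3.0571, B 3.0571, C 5.2729, H₂O 5.2729
Sensible, products 25→103 °C: 193.81 kJ/s
Q = ΔH = -100 kJ/s = -100 kW
Heat removed = 360020 kJ/h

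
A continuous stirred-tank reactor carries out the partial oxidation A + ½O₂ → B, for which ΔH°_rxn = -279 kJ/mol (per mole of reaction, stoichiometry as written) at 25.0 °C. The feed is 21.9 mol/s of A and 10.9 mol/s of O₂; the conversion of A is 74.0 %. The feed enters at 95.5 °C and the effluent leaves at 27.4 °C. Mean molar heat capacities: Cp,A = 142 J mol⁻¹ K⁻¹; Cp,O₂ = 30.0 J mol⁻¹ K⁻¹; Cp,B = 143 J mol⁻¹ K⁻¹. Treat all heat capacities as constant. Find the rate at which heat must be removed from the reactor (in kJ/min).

Extent of reaction ξ = 0.740 × 21.9 = 16.206 mol/s
Reaction term: ξ·ΔH°_rxn = 16.206 × -279 = -4521.5 kJ/s
Sensible, feed 95.5→25 °C: -242.29 kJ/s
Outlet flows (mol/s): A 5.694, O₂ 2.797, B 16.206
Sensible, products 25→27.4 °C: 7.7038 kJ/s
Q = ΔH = -4756.1 kJ/s = -4756.1 kW
Heat removed = 285360 kJ/min

Q_out = 285000 kJ/min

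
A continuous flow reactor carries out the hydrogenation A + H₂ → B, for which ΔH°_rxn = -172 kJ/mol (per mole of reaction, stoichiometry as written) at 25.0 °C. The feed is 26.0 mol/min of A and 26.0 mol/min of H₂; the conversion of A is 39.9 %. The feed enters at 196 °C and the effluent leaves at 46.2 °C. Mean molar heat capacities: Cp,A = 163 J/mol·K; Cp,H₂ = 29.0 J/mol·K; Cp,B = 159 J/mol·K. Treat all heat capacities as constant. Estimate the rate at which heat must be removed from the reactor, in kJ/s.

Q_out = 42.3 kJ/s

Extent of reaction ξ = 0.399 × 26.0 = 10.374 mol/min
Reaction term: ξ·ΔH°_rxn = 10.374 × -172 = -1784.3 kJ/min
Sensible, feed 196→25 °C: -853.63 kJ/min
Outlet flows (mol/min): A 15.626, H₂ 15.626, B 10.374
Sensible, products 25→46.2 °C: 98.573 kJ/min
Q = ΔH = -2539.4 kJ/min = -42.323 kW
Heat removed = 42.323 kJ/s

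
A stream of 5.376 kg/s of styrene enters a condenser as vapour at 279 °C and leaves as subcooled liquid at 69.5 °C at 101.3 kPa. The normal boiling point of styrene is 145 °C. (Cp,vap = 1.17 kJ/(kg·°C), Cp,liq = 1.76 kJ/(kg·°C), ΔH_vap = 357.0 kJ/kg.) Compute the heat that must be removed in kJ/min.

Q_c = 209000 kJ/min

vapour 279→145 °C: -156.78 kJ/kg
condensation at 145 °C: -357 kJ/kg
liquid 145→69.5 °C: -132.88 kJ/kg
Δh = -156.78 + -357 + -132.88 = -646.66 kJ/kg
Q = ṁ·Δh = 5.376 kg/s × -646.66 kJ/kg = -3476.4 kJ/s
|Q| = 3476.4 kW = 208590 kJ/min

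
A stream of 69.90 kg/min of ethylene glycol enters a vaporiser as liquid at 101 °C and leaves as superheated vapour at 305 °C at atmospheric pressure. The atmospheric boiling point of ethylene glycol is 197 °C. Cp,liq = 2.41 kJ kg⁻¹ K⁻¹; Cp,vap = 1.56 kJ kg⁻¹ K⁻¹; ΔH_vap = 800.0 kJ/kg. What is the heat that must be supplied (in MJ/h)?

Q = 5030 MJ/h

liquid 101→197 °C: 231.36 kJ/kg
vaporisation at 197 °C: 800 kJ/kg
vapour 197→305 °C: 168.48 kJ/kg
Δh = 231.36 + 800 + 168.48 = 1199.8 kJ/kg
Q = ṁ·Δh = 69.90 kg/min × 1199.8 kJ/kg = 83869 kJ/min
|Q| = 1397.8 kW = 5032.1 MJ/h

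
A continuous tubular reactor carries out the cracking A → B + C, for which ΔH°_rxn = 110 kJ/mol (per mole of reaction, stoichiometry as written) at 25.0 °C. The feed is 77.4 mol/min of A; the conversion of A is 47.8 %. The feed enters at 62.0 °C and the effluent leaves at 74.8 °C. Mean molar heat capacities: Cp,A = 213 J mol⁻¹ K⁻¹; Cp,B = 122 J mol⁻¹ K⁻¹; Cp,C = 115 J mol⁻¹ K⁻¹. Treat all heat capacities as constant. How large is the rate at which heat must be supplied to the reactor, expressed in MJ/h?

Q_in = 259 MJ/h

Extent of reaction ξ = 0.478 × 77.4 = 36.997 mol/min
Reaction term: ξ·ΔH°_rxn = 36.997 × 110 = 4069.7 kJ/min
Sensible, feed 62.0→25 °C: -609.99 kJ/min
Outlet flows (mol/min): A 40.403, B 36.997, C 36.997
Sensible, products 25→74.8 °C: 865.23 kJ/min
Q = ΔH = 4324.9 kJ/min = 72.082 kW
Heat supplied = 259.5 MJ/h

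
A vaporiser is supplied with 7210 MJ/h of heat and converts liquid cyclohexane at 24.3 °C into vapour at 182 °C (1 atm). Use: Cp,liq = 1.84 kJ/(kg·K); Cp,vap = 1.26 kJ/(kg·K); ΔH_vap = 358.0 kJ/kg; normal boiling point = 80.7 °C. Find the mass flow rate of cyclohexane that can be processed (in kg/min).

Δh = 1.84×(80.7−24.3) + 358.0 + 1.26×(182−80.7) = 589.41 kJ/kg
Q = 7210 MJ/h = 2002.8 kJ/s = 120170 kJ/min
ṁ = Q/Δh = 120170 / 589.41 = 203.87 kg/min

ṁ = 204 kg/min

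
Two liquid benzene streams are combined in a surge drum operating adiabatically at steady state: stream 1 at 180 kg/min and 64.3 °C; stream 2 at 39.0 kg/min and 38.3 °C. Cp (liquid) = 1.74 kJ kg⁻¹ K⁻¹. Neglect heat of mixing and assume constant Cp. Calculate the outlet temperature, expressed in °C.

T_out = 59.7 °C

No heat crosses the boundary, so H_out = H_in.
T_out = Σ ṁᵢCp,ᵢTᵢ / Σ ṁᵢCp,ᵢ
      = 22738 / 381.06 = 59.67 °C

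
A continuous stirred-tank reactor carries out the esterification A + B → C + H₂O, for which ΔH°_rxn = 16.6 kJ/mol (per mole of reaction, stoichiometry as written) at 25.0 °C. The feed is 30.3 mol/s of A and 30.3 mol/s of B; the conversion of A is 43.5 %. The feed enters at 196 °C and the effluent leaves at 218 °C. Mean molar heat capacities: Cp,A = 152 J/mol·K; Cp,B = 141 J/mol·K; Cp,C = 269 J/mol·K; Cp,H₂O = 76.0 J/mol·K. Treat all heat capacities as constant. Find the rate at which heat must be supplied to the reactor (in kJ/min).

Q_in = 32800 kJ/min

Extent of reaction ξ = 0.435 × 30.3 = 13.181 mol/s
Reaction term: ξ·ΔH°_rxn = 13.181 × 16.6 = 218.8 kJ/s
Sensible, feed 196→25 °C: -1518.1 kJ/s
Outlet flows (mol/s): A 17.12, B 17.12, C 13.181, H₂O 13.181
Sensible, products 25→218 °C: 1845.7 kJ/s
Q = ΔH = 546.39 kJ/s = 546.39 kW
Heat supplied = 32783 kJ/min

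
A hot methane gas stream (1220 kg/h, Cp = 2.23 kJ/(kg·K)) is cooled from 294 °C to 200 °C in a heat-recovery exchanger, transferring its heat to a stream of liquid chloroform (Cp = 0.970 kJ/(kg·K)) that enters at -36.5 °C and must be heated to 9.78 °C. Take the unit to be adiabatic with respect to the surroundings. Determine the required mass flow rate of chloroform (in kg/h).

ṁ_c = 5700 kg/h

Heat released by hot stream: Q = 1220 × 2.23 × (294 − 200) = 255740 kJ/h
Energy balance on cold side (adiabatic exchanger): Q = ṁ_c·Cp_c·(T_c,out − T_c,in)
ṁ_c = 255740 / [0.970 × (9.78 − -36.5)] = 5696.8 kg/h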